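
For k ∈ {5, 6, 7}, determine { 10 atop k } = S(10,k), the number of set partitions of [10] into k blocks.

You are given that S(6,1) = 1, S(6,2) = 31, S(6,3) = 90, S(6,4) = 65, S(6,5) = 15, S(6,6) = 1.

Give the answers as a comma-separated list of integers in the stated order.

42525, 22827, 5880

[7] T[7,2]:2*31+1=63 · T[7,3]:3*90+31=301 · T[7,4]:4*65+90=350 · T[7,5]:5*15+65=140 · T[7,6]:6*1+15=21 · T[7,7]:7*0+1=1
[8] T[8,3]:3*301+63=966 · T[8,4]:4*350+301=1701 · T[8,5]:5*140+350=1050 · T[8,6]:6*21+140=266 · T[8,7]:7*1+21=28
[9] T[9,4]:4*1701+966=7770 · T[9,5]:5*1050+1701=6951 · T[9,6]:6*266+1050=2646 · T[9,7]:7*28+266=462
[10] T[10,5]:5*6951+7770=42525 · T[10,6]:6*2646+6951=22827 · T[10,7]:7*462+2646=5880
Read S(10,5) = 42525, S(10,6) = 22827, S(10,7) = 5880.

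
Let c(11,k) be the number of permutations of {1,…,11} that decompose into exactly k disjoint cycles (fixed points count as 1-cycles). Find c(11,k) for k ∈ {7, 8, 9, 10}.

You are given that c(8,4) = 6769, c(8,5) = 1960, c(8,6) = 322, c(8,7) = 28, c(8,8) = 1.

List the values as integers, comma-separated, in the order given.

157773, 18150, 1320, 55

r9: T_9,5=8×1960+6769=22449; T_9,6=8×322+1960=4536; T_9,7=8×28+322=546; T_9,8=8×1+28=36; T_9,9=8×0+1=1
r10: T_10,6=9×4536+22449=63273; T_10,7=9×546+4536=9450; T_10,8=9×36+546=870; T_10,9=9×1+36=45; T_10,10=9×0+1=1
r11: T_11,7=10×9450+63273=157773; T_11,8=10×870+9450=18150; T_11,9=10×45+870=1320; T_11,10=10×1+45=55
Read c(11,7) = 157773, c(11,8) = 18150, c(11,9) = 1320, c(11,10) = 55.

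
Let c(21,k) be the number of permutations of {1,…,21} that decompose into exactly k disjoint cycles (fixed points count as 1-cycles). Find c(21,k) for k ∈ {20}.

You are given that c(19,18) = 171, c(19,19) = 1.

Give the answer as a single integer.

210

@20  (20,19):1·19+171→190, (20,20):0·19+1→1
@21  (21,20):1·20+190→210
Read c(21,20) = 210.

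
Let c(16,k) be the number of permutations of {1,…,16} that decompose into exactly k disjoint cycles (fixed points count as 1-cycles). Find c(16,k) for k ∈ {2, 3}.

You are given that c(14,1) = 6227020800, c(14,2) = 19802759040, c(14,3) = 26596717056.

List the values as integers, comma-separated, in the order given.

4339163001600, 6165817614720

row 15: T[15][1]=14·6227020800+0=87178291200  T[15][2]=14·19802759040+6227020800=283465647360  T[15][3]=14·26596717056+19802759040=392156797824
row 16: T[16][2]=15·283465647360+87178291200=4339163001600  T[16][3]=15·392156797824+283465647360=6165817614720
Read c(16,2) = 4339163001600, c(16,3) = 6165817614720.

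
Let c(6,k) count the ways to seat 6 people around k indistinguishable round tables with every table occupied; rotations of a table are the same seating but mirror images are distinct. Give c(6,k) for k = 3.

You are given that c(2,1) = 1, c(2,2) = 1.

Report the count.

225

[3] T[3,1]:2*1+0=2 · T[3,2]:2*1+1=3 · T[3,3]:2*0+1=1
[4] T[4,1]:3*2+0=6 · T[4,2]:3*3+2=11 · T[4,3]:3*1+3=6
[5] T[5,2]:4*11+6=50 · T[5,3]:4*6+11=35
[6] T[6,3]:5*35+50=225
Read c(6,3) = 225.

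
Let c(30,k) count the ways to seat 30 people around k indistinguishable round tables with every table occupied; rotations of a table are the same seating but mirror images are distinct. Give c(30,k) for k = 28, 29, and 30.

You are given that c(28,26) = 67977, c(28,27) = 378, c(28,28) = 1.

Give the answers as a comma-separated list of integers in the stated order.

90335, 435, 1

row 29: T[29][27]=28·378+67977=78561  T[29][28]=28·1+378=406  T[29][29]=28·0+1=1
row 30: T[30][28]=29·406+78561=90335  T[30][29]=29·1+406=435  T[30][30]=29·0+1=1
Read c(30,28) = 90335, c(30,29) = 435, c(30,30) = 1.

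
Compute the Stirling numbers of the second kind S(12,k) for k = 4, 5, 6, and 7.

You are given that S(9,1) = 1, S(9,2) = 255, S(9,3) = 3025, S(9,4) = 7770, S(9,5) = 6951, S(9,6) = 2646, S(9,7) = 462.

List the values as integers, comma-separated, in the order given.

i=10: T(10,2)=1+2·255=511 | T(10,3)=255+3·3025=9330 | T(10,4)=3025+4·7770=34105 | T(10,5)=7770+5·6951=42525 | T(10,6)=6951+6·2646=22827 | T(10,7)=2646+7·462=5880
i=11: T(11,3)=511+3·9330=28501 | T(11,4)=9330+4·34105=145750 | T(11,5)=34105+5·42525=246730 | T(11,6)=42525+6·22827=179487 | T(11,7)=22827+7·5880=63987
i=12: T(12,4)=28501+4·145750=611501 | T(12,5)=145750+5·246730=1379400 | T(12,6)=246730+6·179487=1323652 | T(12,7)=179487+7·63987=627396
Read S(12,4) = 611501, S(12,5) = 1379400, S(12,6) = 1323652, S(12,7) = 627396.

611501, 1379400, 1323652, 627396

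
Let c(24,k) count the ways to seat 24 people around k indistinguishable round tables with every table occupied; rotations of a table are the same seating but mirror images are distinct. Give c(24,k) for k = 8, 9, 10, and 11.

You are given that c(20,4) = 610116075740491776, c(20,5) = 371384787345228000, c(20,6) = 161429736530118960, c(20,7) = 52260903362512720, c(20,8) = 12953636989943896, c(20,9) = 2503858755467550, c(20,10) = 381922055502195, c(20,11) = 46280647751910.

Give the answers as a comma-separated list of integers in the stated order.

5304713715525445812976, 1204749260161737632496, 220984454979433717396, 33081711368574204996

r21: T_21,5=20×371384787345228000+610116075740491776=8037811822645051776; T_21,6=20×161429736530118960+371384787345228000=3599979517947607200; T_21,7=20×52260903362512720+161429736530118960=1206647803780373360; T_21,8=20×12953636989943896+52260903362512720=311333643161390640; T_21,9=20×2503858755467550+12953636989943896=63030812099294896; T_21,10=20×381922055502195+2503858755467550=10142299865511450; T_21,11=20×46280647751910+381922055502195=1307535010540395
r22: T_22,6=21×3599979517947607200+8037811822645051776=83637381699544802976; T_22,7=21×1206647803780373360+3599979517947607200=28939583397335447760; T_22,8=21×311333643161390640+1206647803780373360=7744654310169576800; T_22,9=21×63030812099294896+311333643161390640=1634980697246583456; T_22,10=21×10142299865511450+63030812099294896=276019109275035346; T_22,11=21×1307535010540395+10142299865511450=37600535086859745
r23: T_23,7=22×28939583397335447760+83637381699544802976=720308216440924653696; T_23,8=22×7744654310169576800+28939583397335447760=199321978221066137360; T_23,9=22×1634980697246583456+7744654310169576800=43714229649594412832; T_23,10=22×276019109275035346+1634980697246583456=7707401101297361068; T_23,11=22×37600535086859745+276019109275035346=1103230881185949736
r24: T_24,8=23×199321978221066137360+720308216440924653696=5304713715525445812976; T_24,9=23×43714229649594412832+199321978221066137360=1204749260161737632496; T_24,10=23×7707401101297361068+43714229649594412832=220984454979433717396; T_24,11=23×1103230881185949736+7707401101297361068=33081711368574204996
Read c(24,8) = 5304713715525445812976, c(24,9) = 1204749260161737632496, c(24,10) = 220984454979433717396, c(24,11) = 33081711368574204996.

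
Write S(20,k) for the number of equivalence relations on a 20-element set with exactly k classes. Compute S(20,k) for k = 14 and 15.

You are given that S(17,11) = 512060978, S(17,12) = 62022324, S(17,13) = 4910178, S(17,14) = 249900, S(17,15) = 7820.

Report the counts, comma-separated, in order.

r18: T_18,12=12×62022324+512060978=1256328866; T_18,13=13×4910178+62022324=125854638; T_18,14=14×249900+4910178=8408778; T_18,15=15×7820+249900=367200
r19: T_19,13=13×125854638+1256328866=2892439160; T_19,14=14×8408778+125854638=243577530; T_19,15=15×367200+8408778=13916778
r20: T_20,14=14×243577530+2892439160=6302524580; T_20,15=15×13916778+243577530=452329200
Read S(20,14) = 6302524580, S(20,15) = 452329200.

6302524580, 452329200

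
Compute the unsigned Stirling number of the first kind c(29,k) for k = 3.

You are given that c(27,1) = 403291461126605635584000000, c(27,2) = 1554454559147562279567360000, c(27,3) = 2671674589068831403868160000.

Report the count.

2105684281550279072336117760000

r28: T_28,2=27×1554454559147562279567360000+403291461126605635584000000=42373564558110787183902720000; T_28,3=27×2671674589068831403868160000+1554454559147562279567360000=73689668464006010184007680000
r29: T_29,3=28×73689668464006010184007680000+42373564558110787183902720000=2105684281550279072336117760000
Read c(29,3) = 2105684281550279072336117760000.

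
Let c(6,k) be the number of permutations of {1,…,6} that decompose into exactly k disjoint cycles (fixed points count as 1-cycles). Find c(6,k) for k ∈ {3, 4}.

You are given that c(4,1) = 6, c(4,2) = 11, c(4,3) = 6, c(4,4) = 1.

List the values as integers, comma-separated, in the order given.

225, 85

r5: T_5,2=4×11+6=50; T_5,3=4×6+11=35; T_5,4=4×1+6=10
r6: T_6,3=5×35+50=225; T_6,4=5×10+35=85
Read c(6,3) = 225, c(6,4) = 85.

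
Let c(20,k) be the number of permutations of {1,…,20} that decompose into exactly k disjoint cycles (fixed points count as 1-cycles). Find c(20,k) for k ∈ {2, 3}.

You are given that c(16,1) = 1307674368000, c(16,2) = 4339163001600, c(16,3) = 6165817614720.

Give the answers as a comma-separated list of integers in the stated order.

431565146817638400, 668609730341153280

[17] T[17,1]:16*1307674368000+0=20922789888000 · T[17,2]:16*4339163001600+1307674368000=70734282393600 · T[17,3]:16*6165817614720+4339163001600=102992244837120
[18] T[18,1]:17*20922789888000+0=355687428096000 · T[18,2]:17*70734282393600+20922789888000=1223405590579200 · T[18,3]:17*102992244837120+70734282393600=1821602444624640
[19] T[19,1]:18*355687428096000+0=6402373705728000 · T[19,2]:18*1223405590579200+355687428096000=22376988058521600 · T[19,3]:18*1821602444624640+1223405590579200=34012249593822720
[20] T[20,2]:19*22376988058521600+6402373705728000=431565146817638400 · T[20,3]:19*34012249593822720+22376988058521600=668609730341153280
Read c(20,2) = 431565146817638400, c(20,3) = 668609730341153280.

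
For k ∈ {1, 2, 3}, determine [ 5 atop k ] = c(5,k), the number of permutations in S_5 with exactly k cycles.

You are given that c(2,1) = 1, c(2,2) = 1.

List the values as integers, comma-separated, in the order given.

@3  (3,1):1·2+0→2, (3,2):1·2+1→3, (3,3):0·2+1→1
@4  (4,1):2·3+0→6, (4,2):3·3+2→11, (4,3):1·3+3→6
@5  (5,1):6·4+0→24, (5,2):11·4+6→50, (5,3):6·4+11→35
Read c(5,1) = 24, c(5,2) = 50, c(5,3) = 35.

24, 50, 35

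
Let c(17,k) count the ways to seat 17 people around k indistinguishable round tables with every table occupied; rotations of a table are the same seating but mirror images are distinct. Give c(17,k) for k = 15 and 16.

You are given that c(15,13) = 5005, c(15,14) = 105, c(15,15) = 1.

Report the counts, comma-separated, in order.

8500, 136

[16] T[16,14]:15*105+5005=6580 · T[16,15]:15*1+105=120 · T[16,16]:15*0+1=1
[17] T[17,15]:16*120+6580=8500 · T[17,16]:16*1+120=136
Read c(17,15) = 8500, c(17,16) = 136.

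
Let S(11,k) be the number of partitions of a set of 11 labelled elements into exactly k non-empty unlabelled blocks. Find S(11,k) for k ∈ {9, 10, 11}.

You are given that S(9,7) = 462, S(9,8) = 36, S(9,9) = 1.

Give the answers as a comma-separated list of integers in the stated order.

[10] T[10,8]:8*36+462=750 · T[10,9]:9*1+36=45 · T[10,10]:10*0+1=1
[11] T[11,9]:9*45+750=1155 · T[11,10]:10*1+45=55 · T[11,11]:11*0+1=1
Read S(11,9) = 1155, S(11,10) = 55, S(11,11) = 1.

1155, 55, 1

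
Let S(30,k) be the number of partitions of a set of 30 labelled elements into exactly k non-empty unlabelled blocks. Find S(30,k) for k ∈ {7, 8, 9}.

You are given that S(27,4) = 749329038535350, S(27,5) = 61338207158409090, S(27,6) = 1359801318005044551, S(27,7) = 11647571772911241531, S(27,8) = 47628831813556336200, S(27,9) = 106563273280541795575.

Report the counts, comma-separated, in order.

@28  (28,5):61338207158409090·5+749329038535350→307440364830580800, (28,6):1359801318005044551·6+61338207158409090→8220146115188676396, (28,7):11647571772911241531·7+1359801318005044551→82892803728383735268, (28,8):47628831813556336200·8+11647571772911241531→392678226281361931131, (28,9):106563273280541795575·9+47628831813556336200→1006698291338432496375
@29  (29,6):8220146115188676396·6+307440364830580800→49628317055962639176, (29,7):82892803728383735268·7+8220146115188676396→588469772213874823272, (29,8):392678226281361931131·8+82892803728383735268→3224318613979279184316, (29,9):1006698291338432496375·9+392678226281361931131→9452962848327254398506
@30  (30,7):588469772213874823272·7+49628317055962639176→4168916722553086402080, (30,8):3224318613979279184316·8+588469772213874823272→26383018684048108297800, (30,9):9452962848327254398506·9+3224318613979279184316→88300984248924568770870
Read S(30,7) = 4168916722553086402080, S(30,8) = 26383018684048108297800, S(30,9) = 88300984248924568770870.

4168916722553086402080, 26383018684048108297800, 88300984248924568770870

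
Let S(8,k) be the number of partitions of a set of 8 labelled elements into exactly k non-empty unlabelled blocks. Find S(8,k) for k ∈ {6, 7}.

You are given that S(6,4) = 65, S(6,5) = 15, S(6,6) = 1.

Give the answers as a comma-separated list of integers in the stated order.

row 7: T[7][5]=5·15+65=140  T[7][6]=6·1+15=21  T[7][7]=7·0+1=1
row 8: T[8][6]=6·21+140=266  T[8][7]=7·1+21=28
Read S(8,6) = 266, S(8,7) = 28.

266, 28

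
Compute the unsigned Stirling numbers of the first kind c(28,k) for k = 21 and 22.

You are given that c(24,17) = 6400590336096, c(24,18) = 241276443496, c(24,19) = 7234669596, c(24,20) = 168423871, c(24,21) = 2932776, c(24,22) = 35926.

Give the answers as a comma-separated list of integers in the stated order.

row 25: T[25][18]=24·241276443496+6400590336096=12191224980000  T[25][19]=24·7234669596+241276443496=414908513800  T[25][20]=24·168423871+7234669596=11276842500  T[25][21]=24·2932776+168423871=238810495  T[25][22]=24·35926+2932776=3795000
row 26: T[26][19]=25·414908513800+12191224980000=22563937825000  T[26][20]=25·11276842500+414908513800=696829576300  T[26][21]=25·238810495+11276842500=17247104875  T[26][22]=25·3795000+238810495=333685495
row 27: T[27][20]=26·696829576300+22563937825000=40681506808800  T[27][21]=26·17247104875+696829576300=1145254303050  T[27][22]=26·333685495+17247104875=25922927745
row 28: T[28][21]=27·1145254303050+40681506808800=71603372991150  T[28][22]=27·25922927745+1145254303050=1845173352165
Read c(28,21) = 71603372991150, c(28,22) = 1845173352165.

71603372991150, 1845173352165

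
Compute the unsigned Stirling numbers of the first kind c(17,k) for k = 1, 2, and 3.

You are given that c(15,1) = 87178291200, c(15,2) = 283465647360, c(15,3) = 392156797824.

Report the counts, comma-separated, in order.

row 16: T[16][1]=15·87178291200+0=1307674368000  T[16][2]=15·283465647360+87178291200=4339163001600  T[16][3]=15·392156797824+283465647360=6165817614720
row 17: T[17][1]=16·1307674368000+0=20922789888000  T[17][2]=16·4339163001600+1307674368000=70734282393600  T[17][3]=16·6165817614720+4339163001600=102992244837120
Read c(17,1) = 20922789888000, c(17,2) = 70734282393600, c(17,3) = 102992244837120.

20922789888000, 70734282393600, 102992244837120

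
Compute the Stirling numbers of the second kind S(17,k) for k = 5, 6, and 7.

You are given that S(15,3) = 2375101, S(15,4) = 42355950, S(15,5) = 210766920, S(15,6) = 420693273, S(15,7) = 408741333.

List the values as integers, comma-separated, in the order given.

5652751651, 17505749898, 25708104786

row 16: T[16][4]=4·42355950+2375101=171798901  T[16][5]=5·210766920+42355950=1096190550  T[16][6]=6·420693273+210766920=2734926558  T[16][7]=7·408741333+420693273=3281882604
row 17: T[17][5]=5·1096190550+171798901=5652751651  T[17][6]=6·2734926558+1096190550=17505749898  T[17][7]=7·3281882604+2734926558=25708104786
Read S(17,5) = 5652751651, S(17,6) = 17505749898, S(17,7) = 25708104786.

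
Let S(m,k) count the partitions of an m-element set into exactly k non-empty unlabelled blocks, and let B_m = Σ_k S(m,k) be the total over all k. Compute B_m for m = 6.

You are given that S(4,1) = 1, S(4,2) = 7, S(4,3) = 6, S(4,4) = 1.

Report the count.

row 5: T[5][1]=1·1+0=1  T[5][2]=2·7+1=15  T[5][3]=3·6+7=25  T[5][4]=4·1+6=10  T[5][5]=5·0+1=1
row 6: T[6][1]=1·1+0=1  T[6][2]=2·15+1=31  T[6][3]=3·25+15=90  T[6][4]=4·10+25=65  T[6][5]=5·1+10=15  T[6][6]=6·0+1=1
B_6 = ΣS(6,k) = 1+31+90+65+15+1 = 203

203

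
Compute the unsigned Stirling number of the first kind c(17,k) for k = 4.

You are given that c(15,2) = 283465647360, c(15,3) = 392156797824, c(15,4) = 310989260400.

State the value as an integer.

@16  (16,3):392156797824·15+283465647360→6165817614720, (16,4):310989260400·15+392156797824→5056995703824
@17  (17,4):5056995703824·16+6165817614720→87077748875904
Read c(17,4) = 87077748875904.

87077748875904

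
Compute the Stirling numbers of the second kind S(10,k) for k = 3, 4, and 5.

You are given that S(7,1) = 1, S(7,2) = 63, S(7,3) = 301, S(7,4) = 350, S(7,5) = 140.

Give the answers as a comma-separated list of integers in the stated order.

9330, 34105, 42525

@8  (8,1):1·1+0→1, (8,2):63·2+1→127, (8,3):301·3+63→966, (8,4):350·4+301→1701, (8,5):140·5+350→1050
@9  (9,2):127·2+1→255, (9,3):966·3+127→3025, (9,4):1701·4+966→7770, (9,5):1050·5+1701→6951
@10  (10,3):3025·3+255→9330, (10,4):7770·4+3025→34105, (10,5):6951·5+7770→42525
Read S(10,3) = 9330, S(10,4) = 34105, S(10,5) = 42525.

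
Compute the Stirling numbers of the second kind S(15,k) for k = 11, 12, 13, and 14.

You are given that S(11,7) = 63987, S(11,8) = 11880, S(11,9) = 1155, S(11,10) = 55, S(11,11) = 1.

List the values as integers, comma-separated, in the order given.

1479478, 106470, 4550, 105

r12: T_12,8=8×11880+63987=159027; T_12,9=9×1155+11880=22275; T_12,10=10×55+1155=1705; T_12,11=11×1+55=66; T_12,12=12×0+1=1
r13: T_13,9=9×22275+159027=359502; T_13,10=10×1705+22275=39325; T_13,11=11×66+1705=2431; T_13,12=12×1+66=78; T_13,13=13×0+1=1
r14: T_14,10=10×39325+359502=752752; T_14,11=11×2431+39325=66066; T_14,12=12×78+2431=3367; T_14,13=13×1+78=91; T_14,14=14×0+1=1
r15: T_15,11=11×66066+752752=1479478; T_15,12=12×3367+66066=106470; T_15,13=13×91+3367=4550; T_15,14=14×1+91=105
Read S(15,11) = 1479478, S(15,12) = 106470, S(15,13) = 4550, S(15,14) = 105.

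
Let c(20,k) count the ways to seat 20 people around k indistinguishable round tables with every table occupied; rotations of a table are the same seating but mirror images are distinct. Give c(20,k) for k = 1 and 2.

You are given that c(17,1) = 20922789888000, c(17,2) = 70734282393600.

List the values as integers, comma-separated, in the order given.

[18] T[18,1]:17*20922789888000+0=355687428096000 · T[18,2]:17*70734282393600+20922789888000=1223405590579200
[19] T[19,1]:18*355687428096000+0=6402373705728000 · T[19,2]:18*1223405590579200+355687428096000=22376988058521600
[20] T[20,1]:19*6402373705728000+0=121645100408832000 · T[20,2]:19*22376988058521600+6402373705728000=431565146817638400
Read c(20,1) = 121645100408832000, c(20,2) = 431565146817638400.

121645100408832000, 431565146817638400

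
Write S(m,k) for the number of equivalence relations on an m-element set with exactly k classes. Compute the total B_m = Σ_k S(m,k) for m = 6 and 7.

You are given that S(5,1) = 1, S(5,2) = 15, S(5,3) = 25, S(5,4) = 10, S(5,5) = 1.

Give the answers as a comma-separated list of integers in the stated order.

[6] T[6,1]:1*1+0=1 · T[6,2]:2*15+1=31 · T[6,3]:3*25+15=90 · T[6,4]:4*10+25=65 · T[6,5]:5*1+10=15 · T[6,6]:6*0+1=1
[7] T[7,1]:1*1+0=1 · T[7,2]:2*31+1=63 · T[7,3]:3*90+31=301 · T[7,4]:4*65+90=350 · T[7,5]:5*15+65=140 · T[7,6]:6*1+15=21 · T[7,7]:7*0+1=1
B_6 = ΣS(6,k) = 1+31+90+65+15+1 = 203
B_7 = ΣS(7,k) = 1+63+301+350+140+21+1 = 877

203, 877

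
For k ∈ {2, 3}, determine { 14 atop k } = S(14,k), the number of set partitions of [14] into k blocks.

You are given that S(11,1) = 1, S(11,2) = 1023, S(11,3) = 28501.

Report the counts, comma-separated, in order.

[12] T[12,1]:1*1+0=1 · T[12,2]:2*1023+1=2047 · T[12,3]:3*28501+1023=86526
[13] T[13,1]:1*1+0=1 · T[13,2]:2*2047+1=4095 · T[13,3]:3*86526+2047=261625
[14] T[14,2]:2*4095+1=8191 · T[14,3]:3*261625+4095=788970
Read S(14,2) = 8191, S(14,3) = 788970.

8191, 788970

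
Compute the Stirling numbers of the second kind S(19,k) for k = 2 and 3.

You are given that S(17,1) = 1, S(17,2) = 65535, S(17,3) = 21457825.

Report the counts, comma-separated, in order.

@18  (18,1):1·1+0→1, (18,2):65535·2+1→131071, (18,3):21457825·3+65535→64439010
@19  (19,2):131071·2+1→262143, (19,3):64439010·3+131071→193448101
Read S(19,2) = 262143, S(19,3) = 193448101.

262143, 193448101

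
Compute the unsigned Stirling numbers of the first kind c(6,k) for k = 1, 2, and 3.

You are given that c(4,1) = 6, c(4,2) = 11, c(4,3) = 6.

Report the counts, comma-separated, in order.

120, 274, 225

@5  (5,1):6·4+0→24, (5,2):11·4+6→50, (5,3):6·4+11→35
@6  (6,1):24·5+0→120, (6,2):50·5+24→274, (6,3):35·5+50→225
Read c(6,1) = 120, c(6,2) = 274, c(6,3) = 225.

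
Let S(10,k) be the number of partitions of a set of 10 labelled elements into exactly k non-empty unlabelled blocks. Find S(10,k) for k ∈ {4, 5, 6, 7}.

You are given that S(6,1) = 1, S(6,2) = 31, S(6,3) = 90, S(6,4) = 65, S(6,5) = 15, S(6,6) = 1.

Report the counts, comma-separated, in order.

34105, 42525, 22827, 5880

row 7: T[7][1]=1·1+0=1  T[7][2]=2·31+1=63  T[7][3]=3·90+31=301  T[7][4]=4·65+90=350  T[7][5]=5·15+65=140  T[7][6]=6·1+15=21  T[7][7]=7·0+1=1
row 8: T[8][2]=2·63+1=127  T[8][3]=3·301+63=966  T[8][4]=4·350+301=1701  T[8][5]=5·140+350=1050  T[8][6]=6·21+140=266  T[8][7]=7·1+21=28
row 9: T[9][3]=3·966+127=3025  T[9][4]=4·1701+966=7770  T[9][5]=5·1050+1701=6951  T[9][6]=6·266+1050=2646  T[9][7]=7·28+266=462
row 10: T[10][4]=4·7770+3025=34105  T[10][5]=5·6951+7770=42525  T[10][6]=6·2646+6951=22827  T[10][7]=7·462+2646=5880
Read S(10,4) = 34105, S(10,5) = 42525, S(10,6) = 22827, S(10,7) = 5880.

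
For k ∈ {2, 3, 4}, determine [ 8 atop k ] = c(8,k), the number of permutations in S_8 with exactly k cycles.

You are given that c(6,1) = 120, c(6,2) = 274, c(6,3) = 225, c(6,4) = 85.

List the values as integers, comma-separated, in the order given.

@7  (7,1):120·6+0→720, (7,2):274·6+120→1764, (7,3):225·6+274→1624, (7,4):85·6+225→735
@8  (8,2):1764·7+720→13068, (8,3):1624·7+1764→13132, (8,4):735·7+1624→6769
Read c(8,2) = 13068, c(8,3) = 13132, c(8,4) = 6769.

13068, 13132, 6769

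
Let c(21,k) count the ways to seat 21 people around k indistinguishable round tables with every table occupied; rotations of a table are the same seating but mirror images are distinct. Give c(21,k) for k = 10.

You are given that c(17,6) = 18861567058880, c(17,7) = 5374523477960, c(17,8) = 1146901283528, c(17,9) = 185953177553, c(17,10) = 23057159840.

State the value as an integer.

[18] T[18,7]:17*5374523477960+18861567058880=110228466184200 · T[18,8]:17*1146901283528+5374523477960=24871845297936 · T[18,9]:17*185953177553+1146901283528=4308105301929 · T[18,10]:17*23057159840+185953177553=577924894833
[19] T[19,8]:18*24871845297936+110228466184200=557921681547048 · T[19,9]:18*4308105301929+24871845297936=102417740732658 · T[19,10]:18*577924894833+4308105301929=14710753408923
[20] T[20,9]:19*102417740732658+557921681547048=2503858755467550 · T[20,10]:19*14710753408923+102417740732658=381922055502195
[21] T[21,10]:20*381922055502195+2503858755467550=10142299865511450
Read c(21,10) = 10142299865511450.

10142299865511450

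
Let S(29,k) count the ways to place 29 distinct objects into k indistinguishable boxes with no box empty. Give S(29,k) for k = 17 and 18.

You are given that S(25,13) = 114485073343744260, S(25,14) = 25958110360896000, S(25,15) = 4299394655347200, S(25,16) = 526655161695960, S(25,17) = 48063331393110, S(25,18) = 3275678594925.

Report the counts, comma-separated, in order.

21818248085373723570, 2598531274376323650

@26  (26,14):25958110360896000·14+114485073343744260→477898618396288260, (26,15):4299394655347200·15+25958110360896000→90449030191104000, (26,16):526655161695960·16+4299394655347200→12725877242482560, (26,17):48063331393110·17+526655161695960→1343731795378830, (26,18):3275678594925·18+48063331393110→107025546101760
@27  (27,15):90449030191104000·15+477898618396288260→1834634071262848260, (27,16):12725877242482560·16+90449030191104000→294063066070824960, (27,17):1343731795378830·17+12725877242482560→35569317763922670, (27,18):107025546101760·18+1343731795378830→3270191625210510
@28  (28,16):294063066070824960·16+1834634071262848260→6539643128396047620, (28,17):35569317763922670·17+294063066070824960→898741468057510350, (28,18):3270191625210510·18+35569317763922670→94432767017711850
@29  (29,17):898741468057510350·17+6539643128396047620→21818248085373723570, (29,18):94432767017711850·18+898741468057510350→2598531274376323650
Read S(29,17) = 21818248085373723570, S(29,18) = 2598531274376323650.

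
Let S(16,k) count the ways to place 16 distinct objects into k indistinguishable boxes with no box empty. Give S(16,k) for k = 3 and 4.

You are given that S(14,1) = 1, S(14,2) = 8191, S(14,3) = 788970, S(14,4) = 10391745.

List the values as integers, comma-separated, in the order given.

7141686, 171798901

r15: T_15,2=2×8191+1=16383; T_15,3=3×788970+8191=2375101; T_15,4=4×10391745+788970=42355950
r16: T_16,3=3×2375101+16383=7141686; T_16,4=4×42355950+2375101=171798901
Read S(16,3) = 7141686, S(16,4) = 171798901.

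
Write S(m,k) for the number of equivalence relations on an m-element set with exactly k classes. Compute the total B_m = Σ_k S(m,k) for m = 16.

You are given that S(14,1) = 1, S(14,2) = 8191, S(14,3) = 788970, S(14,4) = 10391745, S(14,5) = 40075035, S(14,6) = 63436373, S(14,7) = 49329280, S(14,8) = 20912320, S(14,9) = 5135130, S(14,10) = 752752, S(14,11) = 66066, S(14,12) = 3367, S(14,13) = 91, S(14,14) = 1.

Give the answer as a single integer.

i=15: T(15,1)=0+1·1=1 | T(15,2)=1+2·8191=16383 | T(15,3)=8191+3·788970=2375101 | T(15,4)=788970+4·10391745=42355950 | T(15,5)=10391745+5·40075035=210766920 | T(15,6)=40075035+6·63436373=420693273 | T(15,7)=63436373+7·49329280=408741333 | T(15,8)=49329280+8·20912320=216627840 | T(15,9)=20912320+9·5135130=67128490 | T(15,10)=5135130+10·752752=12662650 | T(15,11)=752752+11·66066=1479478 | T(15,12)=66066+12·3367=106470 | T(15,13)=3367+13·91=4550 | T(15,14)=91+14·1=105 | T(15,15)=1+15·0=1
i=16: T(16,1)=0+1·1=1 | T(16,2)=1+2·16383=32767 | T(16,3)=16383+3·2375101=7141686 | T(16,4)=2375101+4·42355950=171798901 | T(16,5)=42355950+5·210766920=1096190550 | T(16,6)=210766920+6·420693273=2734926558 | T(16,7)=420693273+7·408741333=3281882604 | T(16,8)=408741333+8·216627840=2141764053 | T(16,9)=216627840+9·67128490=820784250 | T(16,10)=67128490+10·12662650=193754990 | T(16,11)=12662650+11·1479478=28936908 | T(16,12)=1479478+12·106470=2757118 | T(16,13)=106470+13·4550=165620 | T(16,14)=4550+14·105=6020 | T(16,15)=105+15·1=120 | T(16,16)=1+16·0=1
B_16 = ΣS(16,k) = 1+32767+7141686+171798901+1096190550+2734926558+3281882604+2141764053+820784250+193754990+28936908+2757118+165620+6020+120+1 = 10480142147

10480142147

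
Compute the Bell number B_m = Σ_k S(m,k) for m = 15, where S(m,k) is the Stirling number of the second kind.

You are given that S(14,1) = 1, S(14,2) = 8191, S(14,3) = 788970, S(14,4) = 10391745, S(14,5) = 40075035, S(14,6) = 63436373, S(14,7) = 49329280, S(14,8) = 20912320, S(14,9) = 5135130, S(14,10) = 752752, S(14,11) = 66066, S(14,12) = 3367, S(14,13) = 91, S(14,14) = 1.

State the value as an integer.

@15  (15,1):1·1+0→1, (15,2):8191·2+1→16383, (15,3):788970·3+8191→2375101, (15,4):10391745·4+788970→42355950, (15,5):40075035·5+10391745→210766920, (15,6):63436373·6+40075035→420693273, (15,7):49329280·7+63436373→408741333, (15,8):20912320·8+49329280→216627840, (15,9):5135130·9+20912320→67128490, (15,10):752752·10+5135130→12662650, (15,11):66066·11+752752→1479478, (15,12):3367·12+66066→106470, (15,13):91·13+3367→4550, (15,14):1·14+91→105, (15,15):0·15+1→1
B_15 = ΣS(15,k) = 1+16383+2375101+42355950+210766920+420693273+408741333+216627840+67128490+12662650+1479478+106470+4550+105+1 = 1382958545

1382958545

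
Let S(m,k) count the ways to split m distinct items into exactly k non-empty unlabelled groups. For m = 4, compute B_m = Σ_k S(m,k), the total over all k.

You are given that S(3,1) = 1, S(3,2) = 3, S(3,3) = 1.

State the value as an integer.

r4: T_4,1=1×1+0=1; T_4,2=2×3+1=7; T_4,3=3×1+3=6; T_4,4=4×0+1=1
B_4 = ΣS(4,k) = 1+7+6+1 = 15

15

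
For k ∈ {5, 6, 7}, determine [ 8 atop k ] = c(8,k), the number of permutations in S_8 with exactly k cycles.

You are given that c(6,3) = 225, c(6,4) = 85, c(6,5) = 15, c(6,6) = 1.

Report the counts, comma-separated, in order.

1960, 322, 28

@7  (7,4):85·6+225→735, (7,5):15·6+85→175, (7,6):1·6+15→21, (7,7):0·6+1→1
@8  (8,5):175·7+735→1960, (8,6):21·7+175→322, (8,7):1·7+21→28
Read c(8,5) = 1960, c(8,6) = 322, c(8,7) = 28.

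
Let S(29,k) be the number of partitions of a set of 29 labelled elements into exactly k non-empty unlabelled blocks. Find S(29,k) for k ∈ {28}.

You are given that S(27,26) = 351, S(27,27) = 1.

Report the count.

406

i=28: T(28,27)=351+27·1=378 | T(28,28)=1+28·0=1
i=29: T(29,28)=378+28·1=406
Read S(29,28) = 406.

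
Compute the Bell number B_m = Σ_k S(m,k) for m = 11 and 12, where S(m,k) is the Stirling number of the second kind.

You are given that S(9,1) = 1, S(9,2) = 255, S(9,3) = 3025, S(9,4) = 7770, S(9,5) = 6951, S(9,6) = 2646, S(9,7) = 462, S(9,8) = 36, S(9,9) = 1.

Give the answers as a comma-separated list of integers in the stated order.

678570, 4213597

@10  (10,1):1·1+0→1, (10,2):255·2+1→511, (10,3):3025·3+255→9330, (10,4):7770·4+3025→34105, (10,5):6951·5+7770→42525, (10,6):2646·6+6951→22827, (10,7):462·7+2646→5880, (10,8):36·8+462→750, (10,9):1·9+36→45, (10,10):0·10+1→1
@11  (11,1):1·1+0→1, (11,2):511·2+1→1023, (11,3):9330·3+511→28501, (11,4):34105·4+9330→145750, (11,5):42525·5+34105→246730, (11,6):22827·6+42525→179487, (11,7):5880·7+22827→63987, (11,8):750·8+5880→11880, (11,9):45·9+750→1155, (11,10):1·10+45→55, (11,11):0·11+1→1
@12  (12,1):1·1+0→1, (12,2):1023·2+1→2047, (12,3):28501·3+1023→86526, (12,4):145750·4+28501→611501, (12,5):246730·5+145750→1379400, (12,6):179487·6+246730→1323652, (12,7):63987·7+179487→627396, (12,8):11880·8+63987→159027, (12,9):1155·9+11880→22275, (12,10):55·10+1155→1705, (12,11):1·11+55→66, (12,12):0·12+1→1
B_11 = ΣS(11,k) = 1+1023+28501+145750+246730+179487+63987+11880+1155+55+1 = 678570
B_12 = ΣS(12,k) = 1+2047+86526+611501+1379400+1323652+627396+159027+22275+1705+66+1 = 4213597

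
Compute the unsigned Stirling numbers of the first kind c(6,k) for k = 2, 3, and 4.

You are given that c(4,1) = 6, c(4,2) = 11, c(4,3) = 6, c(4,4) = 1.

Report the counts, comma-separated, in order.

@5  (5,1):6·4+0→24, (5,2):11·4+6→50, (5,3):6·4+11→35, (5,4):1·4+6→10
@6  (6,2):50·5+24→274, (6,3):35·5+50→225, (6,4):10·5+35→85
Read c(6,2) = 274, c(6,3) = 225, c(6,4) = 85.

274, 225, 85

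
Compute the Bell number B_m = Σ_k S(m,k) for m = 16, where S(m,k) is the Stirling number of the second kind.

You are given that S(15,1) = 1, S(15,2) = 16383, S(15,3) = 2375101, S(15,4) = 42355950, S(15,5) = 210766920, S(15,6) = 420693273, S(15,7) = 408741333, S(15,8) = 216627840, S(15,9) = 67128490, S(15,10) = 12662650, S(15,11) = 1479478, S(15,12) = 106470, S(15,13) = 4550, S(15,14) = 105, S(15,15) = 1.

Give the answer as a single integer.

r16: T_16,1=1×1+0=1; T_16,2=2×16383+1=32767; T_16,3=3×2375101+16383=7141686; T_16,4=4×42355950+2375101=171798901; T_16,5=5×210766920+42355950=1096190550; T_16,6=6×420693273+210766920=2734926558; T_16,7=7×408741333+420693273=3281882604; T_16,8=8×216627840+408741333=2141764053; T_16,9=9×67128490+216627840=820784250; T_16,10=10×12662650+67128490=193754990; T_16,11=11×1479478+12662650=28936908; T_16,12=12×106470+1479478=2757118; T_16,13=13×4550+106470=165620; T_16,14=14×105+4550=6020; T_16,15=15×1+105=120; T_16,16=16×0+1=1
B_16 = ΣS(16,k) = 1+32767+7141686+171798901+1096190550+2734926558+3281882604+2141764053+820784250+193754990+28936908+2757118+165620+6020+120+1 = 10480142147

10480142147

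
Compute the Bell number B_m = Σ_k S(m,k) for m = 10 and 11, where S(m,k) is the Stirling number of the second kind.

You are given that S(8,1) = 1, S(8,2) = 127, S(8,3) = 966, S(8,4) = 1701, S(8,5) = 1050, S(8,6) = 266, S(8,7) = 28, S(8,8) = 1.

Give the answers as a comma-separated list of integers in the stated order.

115975, 678570

r9: T_9,1=1×1+0=1; T_9,2=2×127+1=255; T_9,3=3×966+127=3025; T_9,4=4×1701+966=7770; T_9,5=5×1050+1701=6951; T_9,6=6×266+1050=2646; T_9,7=7×28+266=462; T_9,8=8×1+28=36; T_9,9=9×0+1=1
r10: T_10,1=1×1+0=1; T_10,2=2×255+1=511; T_10,3=3×3025+255=9330; T_10,4=4×7770+3025=34105; T_10,5=5×6951+7770=42525; T_10,6=6×2646+6951=22827; T_10,7=7×462+2646=5880; T_10,8=8×36+462=750; T_10,9=9×1+36=45; T_10,10=10×0+1=1
r11: T_11,1=1×1+0=1; T_11,2=2×511+1=1023; T_11,3=3×9330+511=28501; T_11,4=4×34105+9330=145750; T_11,5=5×42525+34105=246730; T_11,6=6×22827+42525=179487; T_11,7=7×5880+22827=63987; T_11,8=8×750+5880=11880; T_11,9=9×45+750=1155; T_11,10=10×1+45=55; T_11,11=11×0+1=1
B_10 = ΣS(10,k) = 1+511+9330+34105+42525+22827+5880+750+45+1 = 115975
B_11 = ΣS(11,k) = 1+1023+28501+145750+246730+179487+63987+11880+1155+55+1 = 678570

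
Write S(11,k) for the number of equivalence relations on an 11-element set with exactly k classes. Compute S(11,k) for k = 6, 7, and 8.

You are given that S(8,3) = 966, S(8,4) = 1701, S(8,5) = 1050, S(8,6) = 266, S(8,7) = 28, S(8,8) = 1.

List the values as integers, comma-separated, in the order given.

179487, 63987, 11880

row 9: T[9][4]=4·1701+966=7770  T[9][5]=5·1050+1701=6951  T[9][6]=6·266+1050=2646  T[9][7]=7·28+266=462  T[9][8]=8·1+28=36
row 10: T[10][5]=5·6951+7770=42525  T[10][6]=6·2646+6951=22827  T[10][7]=7·462+2646=5880  T[10][8]=8·36+462=750
row 11: T[11][6]=6·22827+42525=179487  T[11][7]=7·5880+22827=63987  T[11][8]=8·750+5880=11880
Read S(11,6) = 179487, S(11,7) = 63987, S(11,8) = 11880.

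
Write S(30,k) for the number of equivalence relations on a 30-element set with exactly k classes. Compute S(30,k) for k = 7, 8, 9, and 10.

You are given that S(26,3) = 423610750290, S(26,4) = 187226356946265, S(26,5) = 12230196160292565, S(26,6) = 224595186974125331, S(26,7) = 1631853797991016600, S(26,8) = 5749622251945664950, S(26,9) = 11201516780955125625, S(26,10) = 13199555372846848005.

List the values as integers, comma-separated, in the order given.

row 27: T[27][4]=4·187226356946265+423610750290=749329038535350  T[27][5]=5·12230196160292565+187226356946265=61338207158409090  T[27][6]=6·224595186974125331+12230196160292565=1359801318005044551  T[27][7]=7·1631853797991016600+224595186974125331=11647571772911241531  T[27][8]=8·5749622251945664950+1631853797991016600=47628831813556336200  T[27][9]=9·11201516780955125625+5749622251945664950=106563273280541795575  T[27][10]=10·13199555372846848005+11201516780955125625=143197070509423605675
row 28: T[28][5]=5·61338207158409090+749329038535350=307440364830580800  T[28][6]=6·1359801318005044551+61338207158409090=8220146115188676396  T[28][7]=7·11647571772911241531+1359801318005044551=82892803728383735268  T[28][8]=8·47628831813556336200+11647571772911241531=392678226281361931131  T[28][9]=9·106563273280541795575+47628831813556336200=1006698291338432496375  T[28][10]=10·143197070509423605675+106563273280541795575=1538533978374777852325
row 29: T[29][6]=6·8220146115188676396+307440364830580800=49628317055962639176  T[29][7]=7·82892803728383735268+8220146115188676396=588469772213874823272  T[29][8]=8·392678226281361931131+82892803728383735268=3224318613979279184316  T[29][9]=9·1006698291338432496375+392678226281361931131=9452962848327254398506  T[29][10]=10·1538533978374777852325+1006698291338432496375=16392038075086211019625
row 30: T[30][7]=7·588469772213874823272+49628317055962639176=4168916722553086402080  T[30][8]=8·3224318613979279184316+588469772213874823272=26383018684048108297800  T[30][9]=9·9452962848327254398506+3224318613979279184316=88300984248924568770870  T[30][10]=10·16392038075086211019625+9452962848327254398506=173373343599189364594756
Read S(30,7) = 4168916722553086402080, S(30,8) = 26383018684048108297800, S(30,9) = 88300984248924568770870, S(30,10) = 173373343599189364594756.

4168916722553086402080, 26383018684048108297800, 88300984248924568770870, 173373343599189364594756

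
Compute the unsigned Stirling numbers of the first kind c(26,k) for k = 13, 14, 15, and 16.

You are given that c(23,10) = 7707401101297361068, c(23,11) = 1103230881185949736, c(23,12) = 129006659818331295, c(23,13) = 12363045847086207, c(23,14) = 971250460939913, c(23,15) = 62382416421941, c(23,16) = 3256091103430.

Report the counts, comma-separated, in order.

row 24: T[24][11]=23·1103230881185949736+7707401101297361068=33081711368574204996  T[24][12]=23·129006659818331295+1103230881185949736=4070384057007569521  T[24][13]=23·12363045847086207+129006659818331295=413356714301314056  T[24][14]=23·971250460939913+12363045847086207=34701806448704206  T[24][15]=23·62382416421941+971250460939913=2406046038644556  T[24][16]=23·3256091103430+62382416421941=137272511800831
row 25: T[25][12]=24·4070384057007569521+33081711368574204996=130770928736755873500  T[25][13]=24·413356714301314056+4070384057007569521=13990945200239106865  T[25][14]=24·34701806448704206+413356714301314056=1246200069070215000  T[25][15]=24·2406046038644556+34701806448704206=92446911376173550  T[25][16]=24·137272511800831+2406046038644556=5700586321864500
row 26: T[26][13]=25·13990945200239106865+130770928736755873500=480544558742733545125  T[26][14]=25·1246200069070215000+13990945200239106865=45145946926994481865  T[26][15]=25·92446911376173550+1246200069070215000=3557372853474553750  T[26][16]=25·5700586321864500+92446911376173550=234961569422786050
Read c(26,13) = 480544558742733545125, c(26,14) = 45145946926994481865, c(26,15) = 3557372853474553750, c(26,16) = 234961569422786050.

480544558742733545125, 45145946926994481865, 3557372853474553750, 234961569422786050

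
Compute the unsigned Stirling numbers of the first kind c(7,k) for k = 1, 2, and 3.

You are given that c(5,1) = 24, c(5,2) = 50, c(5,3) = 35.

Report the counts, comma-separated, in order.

720, 1764, 1624

i=6: T(6,1)=0+5·24=120 | T(6,2)=24+5·50=274 | T(6,3)=50+5·35=225
i=7: T(7,1)=0+6·120=720 | T(7,2)=120+6·274=1764 | T(7,3)=274+6·225=1624
Read c(7,1) = 720, c(7,2) = 1764, c(7,3) = 1624.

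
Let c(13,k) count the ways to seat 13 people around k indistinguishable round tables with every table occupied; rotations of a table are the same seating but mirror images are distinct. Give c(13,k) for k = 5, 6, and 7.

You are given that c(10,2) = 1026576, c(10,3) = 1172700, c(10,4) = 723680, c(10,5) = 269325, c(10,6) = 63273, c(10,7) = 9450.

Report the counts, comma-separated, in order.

657206836, 206070150, 44990231

[11] T[11,3]:10*1172700+1026576=12753576 · T[11,4]:10*723680+1172700=8409500 · T[11,5]:10*269325+723680=3416930 · T[11,6]:10*63273+269325=902055 · T[11,7]:10*9450+63273=157773
[12] T[12,4]:11*8409500+12753576=105258076 · T[12,5]:11*3416930+8409500=45995730 · T[12,6]:11*902055+3416930=13339535 · T[12,7]:11*157773+902055=2637558
[13] T[13,5]:12*45995730+105258076=657206836 · T[13,6]:12*13339535+45995730=206070150 · T[13,7]:12*2637558+13339535=44990231
Read c(13,5) = 657206836, c(13,6) = 206070150, c(13,7) = 44990231.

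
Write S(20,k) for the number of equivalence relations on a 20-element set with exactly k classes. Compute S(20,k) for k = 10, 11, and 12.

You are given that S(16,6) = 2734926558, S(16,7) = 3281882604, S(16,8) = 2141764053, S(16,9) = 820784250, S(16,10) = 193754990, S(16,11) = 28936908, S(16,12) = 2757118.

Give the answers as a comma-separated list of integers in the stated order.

row 17: T[17][7]=7·3281882604+2734926558=25708104786  T[17][8]=8·2141764053+3281882604=20415995028  T[17][9]=9·820784250+2141764053=9528822303  T[17][10]=10·193754990+820784250=2758334150  T[17][11]=11·28936908+193754990=512060978  T[17][12]=12·2757118+28936908=62022324
row 18: T[18][8]=8·20415995028+25708104786=189036065010  T[18][9]=9·9528822303+20415995028=106175395755  T[18][10]=10·2758334150+9528822303=37112163803  T[18][11]=11·512060978+2758334150=8391004908  T[18][12]=12·62022324+512060978=1256328866
row 19: T[19][9]=9·106175395755+189036065010=1144614626805  T[19][10]=10·37112163803+106175395755=477297033785  T[19][11]=11·8391004908+37112163803=129413217791  T[19][12]=12·1256328866+8391004908=23466951300
row 20: T[20][10]=10·477297033785+1144614626805=5917584964655  T[20][11]=11·129413217791+477297033785=1900842429486  T[20][12]=12·23466951300+129413217791=411016633391
Read S(20,10) = 5917584964655, S(20,11) = 1900842429486, S(20,12) = 411016633391.

5917584964655, 1900842429486, 411016633391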